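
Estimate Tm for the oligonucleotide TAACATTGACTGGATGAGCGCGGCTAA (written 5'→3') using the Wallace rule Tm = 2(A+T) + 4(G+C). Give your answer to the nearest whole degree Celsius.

80°C

Base counts: A=8, T=6, G=8, C=5 (length 27).
Tm = 2·(8+6) + 4·(8+5) = 2·14 + 4·13 = 28 + 52 = 80°C.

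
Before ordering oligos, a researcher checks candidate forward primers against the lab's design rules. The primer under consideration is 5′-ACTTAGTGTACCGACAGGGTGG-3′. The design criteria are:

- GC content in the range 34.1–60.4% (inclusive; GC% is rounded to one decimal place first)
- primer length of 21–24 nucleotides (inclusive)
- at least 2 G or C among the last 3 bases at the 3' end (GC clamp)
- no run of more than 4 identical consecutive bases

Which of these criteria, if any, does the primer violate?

Base counts: A=5, T=5, G=8, C=4 (length 22).
GC content: GC 12/22 = 54.5% ✓
length: length 22 ✓
GC clamp: 3' end TGG has 2 G/C ✓
homopolymer run: longest run = 3 ✓

Meets all criteria.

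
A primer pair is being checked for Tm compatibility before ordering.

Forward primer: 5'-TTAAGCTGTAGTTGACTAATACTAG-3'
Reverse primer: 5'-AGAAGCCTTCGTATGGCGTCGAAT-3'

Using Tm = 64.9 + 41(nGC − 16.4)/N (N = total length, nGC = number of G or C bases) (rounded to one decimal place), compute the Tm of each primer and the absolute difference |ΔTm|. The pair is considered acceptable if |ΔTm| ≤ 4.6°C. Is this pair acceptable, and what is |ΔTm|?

|ΔTm| = 6.3°C; the pair is not acceptable.

Forward: G+C = 8, N = 25 → Tm = 64.9 + 41·(8 − 16.4)/25 = 51.1°C.
Reverse: G+C = 12, N = 24 → Tm = 64.9 + 41·(12 − 16.4)/24 = 57.4°C.
|ΔTm| = |51.1 − 57.4| = 6.3°C, > 4.6°C.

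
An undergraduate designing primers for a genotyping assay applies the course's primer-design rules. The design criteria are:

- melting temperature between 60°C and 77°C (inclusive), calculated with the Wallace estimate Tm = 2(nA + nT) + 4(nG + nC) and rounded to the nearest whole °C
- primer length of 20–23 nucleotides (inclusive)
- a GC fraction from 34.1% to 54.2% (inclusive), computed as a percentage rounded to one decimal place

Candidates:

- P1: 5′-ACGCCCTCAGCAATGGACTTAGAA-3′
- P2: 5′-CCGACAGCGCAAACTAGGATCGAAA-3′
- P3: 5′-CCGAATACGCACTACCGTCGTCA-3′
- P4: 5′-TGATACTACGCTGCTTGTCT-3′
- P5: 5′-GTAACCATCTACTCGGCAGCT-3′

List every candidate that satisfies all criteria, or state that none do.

P5 only.

P1 (24 nt, A=8 T=4 G=5 C=7): Tm = 2·12 + 4·12 = 72°C ✓; length 24, outside 20–23 ✗; GC 12/24 = 50.0% ✓ — fails.
P2 (25 nt, A=10 T=2 G=6 C=7): Tm = 2·12 + 4·13 = 76°C ✓; length 25, outside 20–23 ✗; GC 13/25 = 52.0% ✓ — fails.
P3 (23 nt, A=6 T=4 G=4 C=9): Tm = 2·10 + 4·13 = 72°C ✓; length 23 ✓; GC 13/23 = 56.5%, outside 34.1–54.2% ✗ — fails.
P4 (20 nt, A=3 T=8 G=4 C=5): Tm = 2·11 + 4·9 = 58°C, outside 60–77°C ✗; length 20 ✓; GC 9/20 = 45.0% ✓ — fails.
P5 (21 nt, A=5 T=5 G=4 C=7): Tm = 2·10 + 4·11 = 64°C ✓; length 21 ✓; GC 11/21 = 52.4% ✓ — passes.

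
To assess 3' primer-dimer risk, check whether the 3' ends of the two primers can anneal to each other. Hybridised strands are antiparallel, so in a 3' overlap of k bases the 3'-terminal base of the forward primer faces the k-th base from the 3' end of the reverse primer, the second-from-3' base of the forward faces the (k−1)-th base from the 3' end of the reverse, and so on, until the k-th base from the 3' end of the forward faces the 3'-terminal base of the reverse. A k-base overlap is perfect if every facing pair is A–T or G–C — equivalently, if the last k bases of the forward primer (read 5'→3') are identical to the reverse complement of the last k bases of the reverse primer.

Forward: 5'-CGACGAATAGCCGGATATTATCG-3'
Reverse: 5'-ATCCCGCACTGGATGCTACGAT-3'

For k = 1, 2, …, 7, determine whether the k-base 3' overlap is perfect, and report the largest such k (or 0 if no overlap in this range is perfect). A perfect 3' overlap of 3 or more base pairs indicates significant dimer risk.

Longest perfect overlap: 4 complementary base pairs; significant dimer risk (threshold 3).

Last 7 bases (5'→3') — forward …ATTATCG, reverse …CTACGAT.
Reverse complement of the reverse primer's last 7 bases: ATCGTAG; its first k bases are the reverse complement of the reverse primer's last k bases, so a perfect k-base overlap needs the forward primer's last k bases to equal them.
Comparing (forward last k vs required): k=1: G vs A ✗; k=2: CG vs AT ✗; k=3: TCG vs ATC ✗; k=4: ATCG vs ATCG ✓; k=5: TATCG vs ATCGT ✗; k=6: TTATCG vs ATCGTA ✗; k=7: ATTATCG vs ATCGTAG ✗.
Only k = 4 is perfect, so the longest perfect 3' overlap is 4.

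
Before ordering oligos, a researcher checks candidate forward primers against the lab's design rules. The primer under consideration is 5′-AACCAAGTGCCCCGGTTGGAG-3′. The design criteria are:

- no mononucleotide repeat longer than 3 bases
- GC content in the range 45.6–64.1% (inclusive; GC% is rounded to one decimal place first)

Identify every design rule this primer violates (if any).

Base counts: A=5, T=3, G=7, C=6 (length 21).
homopolymer run: longest run = 4, exceeds 3 ✗
GC content: GC 13/21 = 61.9% ✓

Fails: homopolymer run.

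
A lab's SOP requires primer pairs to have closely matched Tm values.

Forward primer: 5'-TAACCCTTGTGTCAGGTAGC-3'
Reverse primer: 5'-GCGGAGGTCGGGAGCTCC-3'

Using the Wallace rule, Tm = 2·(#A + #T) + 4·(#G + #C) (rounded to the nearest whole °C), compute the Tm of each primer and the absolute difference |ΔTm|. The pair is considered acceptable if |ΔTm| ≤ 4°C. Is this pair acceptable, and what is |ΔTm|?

|ΔTm| = 4°C; the pair is acceptable.

Forward: A=4 T=6 G=5 C=5 → Tm = 2·10 + 4·10 = 60°C.
Reverse: A=2 T=2 G=9 C=5 → Tm = 2·4 + 4·14 = 64°C.
|ΔTm| = |60 − 64| = 4°C, ≤ 4°C.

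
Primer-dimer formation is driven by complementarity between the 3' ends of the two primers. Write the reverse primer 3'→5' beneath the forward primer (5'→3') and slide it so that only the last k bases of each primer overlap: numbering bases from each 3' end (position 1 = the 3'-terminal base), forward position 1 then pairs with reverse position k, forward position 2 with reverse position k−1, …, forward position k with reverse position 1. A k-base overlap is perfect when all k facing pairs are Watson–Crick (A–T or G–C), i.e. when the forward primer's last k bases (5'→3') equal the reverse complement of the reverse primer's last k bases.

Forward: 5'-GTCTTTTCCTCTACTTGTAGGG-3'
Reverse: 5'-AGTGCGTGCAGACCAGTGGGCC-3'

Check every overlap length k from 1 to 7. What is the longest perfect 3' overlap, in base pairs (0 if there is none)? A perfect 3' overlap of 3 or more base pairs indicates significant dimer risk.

Longest perfect overlap: 2 complementary base pairs; below the dimer-risk threshold (threshold 3).

Last 7 bases (5'→3') — forward …TGTAGGG, reverse …GTGGGCC.
Reverse complement of the reverse primer's last 7 bases: GGCCCAC; its first k bases are the reverse complement of the reverse primer's last k bases, so a perfect k-base overlap needs the forward primer's last k bases to equal them.
Comparing (forward last k vs required): k=1: G vs G ✓; k=2: GG vs GG ✓; k=3: GGG vs GGC ✗; k=4: AGGG vs GGCC ✗; k=5: TAGGG vs GGCCC ✗; k=6: GTAGGG vs GGCCCA ✗; k=7: TGTAGGG vs GGCCCAC ✗.
Perfect overlaps at k = 1, 2; the largest is 2.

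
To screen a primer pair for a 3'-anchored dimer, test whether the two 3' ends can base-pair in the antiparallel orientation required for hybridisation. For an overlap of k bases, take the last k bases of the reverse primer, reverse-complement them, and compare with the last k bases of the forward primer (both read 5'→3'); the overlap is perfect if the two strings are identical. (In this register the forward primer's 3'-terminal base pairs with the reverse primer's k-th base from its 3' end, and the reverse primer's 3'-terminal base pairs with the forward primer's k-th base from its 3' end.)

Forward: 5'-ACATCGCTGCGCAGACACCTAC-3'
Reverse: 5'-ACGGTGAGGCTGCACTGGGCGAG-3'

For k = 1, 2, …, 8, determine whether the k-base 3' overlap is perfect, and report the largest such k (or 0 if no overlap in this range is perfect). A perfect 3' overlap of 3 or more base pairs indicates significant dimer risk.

Last 8 bases (5'→3') — forward …ACACCTAC, reverse …TGGGCGAG.
Reverse complement of the reverse primer's last 8 bases: CTCGCCCA; its first k bases are the reverse complement of the reverse primer's last k bases, so a perfect k-base overlap needs the forward primer's last k bases to equal them.
Comparing (forward last k vs required): k=1: C vs C ✓; k=2: AC vs CT ✗; k=3: TAC vs CTC ✗; k=4: CTAC vs CTCG ✗; k=5: CCTAC vs CTCGC ✗; k=6: ACCTAC vs CTCGCC ✗; k=7: CACCTAC vs CTCGCCC ✗; k=8: ACACCTAC vs CTCGCCCA ✗.
Only k = 1 is perfect, so the longest perfect 3' overlap is 1.

Longest perfect overlap: 1 complementary base pair; below the dimer-risk threshold (threshold 3).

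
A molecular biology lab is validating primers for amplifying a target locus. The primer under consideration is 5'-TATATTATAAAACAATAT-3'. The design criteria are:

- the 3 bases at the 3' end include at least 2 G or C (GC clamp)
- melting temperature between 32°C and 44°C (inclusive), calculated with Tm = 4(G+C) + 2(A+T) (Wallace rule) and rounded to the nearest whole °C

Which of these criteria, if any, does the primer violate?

Base counts: A=10, T=7, G=0, C=1 (length 18).
GC clamp: 3' end TAT has 0 G/C, need ≥2 ✗
Tm: Tm = 2·17 + 4·1 = 38°C ✓

Fails: GC clamp.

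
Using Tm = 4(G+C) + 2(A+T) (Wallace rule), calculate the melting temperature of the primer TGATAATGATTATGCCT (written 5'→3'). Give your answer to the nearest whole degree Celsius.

44°C

Base counts: A=5, T=7, G=3, C=2 (length 17).
Tm = 2·(5+7) + 4·(3+2) = 2·12 + 4·5 = 24 + 20 = 44°C.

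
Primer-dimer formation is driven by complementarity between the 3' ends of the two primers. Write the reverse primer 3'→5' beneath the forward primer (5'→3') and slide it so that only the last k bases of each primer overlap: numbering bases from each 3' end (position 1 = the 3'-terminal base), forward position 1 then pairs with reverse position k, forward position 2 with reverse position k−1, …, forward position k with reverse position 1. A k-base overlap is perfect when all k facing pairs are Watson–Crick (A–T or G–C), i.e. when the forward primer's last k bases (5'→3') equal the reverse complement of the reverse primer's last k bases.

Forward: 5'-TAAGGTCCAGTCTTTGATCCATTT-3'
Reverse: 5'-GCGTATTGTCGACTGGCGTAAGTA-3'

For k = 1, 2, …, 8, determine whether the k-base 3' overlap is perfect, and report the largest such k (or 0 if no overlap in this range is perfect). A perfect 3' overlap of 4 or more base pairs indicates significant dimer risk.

Last 8 bases (5'→3') — forward …ATCCATTT, reverse …CGTAAGTA.
Reverse complement of the reverse primer's last 8 bases: TACTTACG; its first k bases are the reverse complement of the reverse primer's last k bases, so a perfect k-base overlap needs the forward primer's last k bases to equal them.
Comparing (forward last k vs required): k=1: T vs T ✓; k=2: TT vs TA ✗; k=3: TTT vs TAC ✗; k=4: ATTT vs TACT ✗; k=5: CATTT vs TACTT ✗; k=6: CCATTT vs TACTTA ✗; k=7: TCCATTT vs TACTTAC ✗; k=8: ATCCATTT vs TACTTACG ✗.
Only k = 1 is perfect, so the longest perfect 3' overlap is 1.

Longest perfect overlap: 1 complementary base pair; below the dimer-risk threshold (threshold 4).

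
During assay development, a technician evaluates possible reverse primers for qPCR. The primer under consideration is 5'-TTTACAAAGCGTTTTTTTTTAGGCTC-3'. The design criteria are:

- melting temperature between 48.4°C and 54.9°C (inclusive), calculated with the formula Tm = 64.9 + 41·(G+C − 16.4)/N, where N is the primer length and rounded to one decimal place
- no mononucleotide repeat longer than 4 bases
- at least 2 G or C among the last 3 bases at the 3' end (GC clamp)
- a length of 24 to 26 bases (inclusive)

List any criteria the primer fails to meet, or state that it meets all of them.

Base counts: A=5, T=13, G=4, C=4 (length 26).
Tm: Tm = 64.9 + 41·(8 − 16.4)/26 = 51.7°C ✓
homopolymer run: longest run = 9, exceeds 4 ✗
GC clamp: 3' end CTC has 2 G/C ✓
length: length 26 ✓

Fails: homopolymer run.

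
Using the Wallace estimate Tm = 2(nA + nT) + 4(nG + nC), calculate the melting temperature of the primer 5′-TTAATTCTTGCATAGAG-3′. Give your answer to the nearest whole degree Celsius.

Base counts: A=5, T=7, G=3, C=2 (length 17).
Tm = 2·(5+7) + 4·(3+2) = 2·12 + 4·5 = 24 + 20 = 44°C.

44°C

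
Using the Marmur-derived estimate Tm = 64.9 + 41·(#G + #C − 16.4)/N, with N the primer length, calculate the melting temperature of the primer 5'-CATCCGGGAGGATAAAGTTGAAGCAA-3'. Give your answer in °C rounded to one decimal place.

58.0°C

Base counts: A=10, T=4, G=8, C=4; G+C = 12, N = 26.
Tm = 64.9 + 41·(12 − 16.4)/26 = 64.9 + -180.40/26 = 58.0°C.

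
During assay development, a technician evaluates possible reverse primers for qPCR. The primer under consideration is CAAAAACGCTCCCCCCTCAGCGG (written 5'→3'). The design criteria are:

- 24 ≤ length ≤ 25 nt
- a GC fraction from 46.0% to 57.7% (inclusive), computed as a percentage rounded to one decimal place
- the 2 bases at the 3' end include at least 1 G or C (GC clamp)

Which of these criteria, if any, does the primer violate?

Base counts: A=6, T=2, G=4, C=11 (length 23).
length: length 23, outside 24–25 ✗
GC content: GC 15/23 = 65.2%, outside 46.0–57.7% ✗
GC clamp: 3' end GG has 2 G/C ✓

Fails: length, GC content.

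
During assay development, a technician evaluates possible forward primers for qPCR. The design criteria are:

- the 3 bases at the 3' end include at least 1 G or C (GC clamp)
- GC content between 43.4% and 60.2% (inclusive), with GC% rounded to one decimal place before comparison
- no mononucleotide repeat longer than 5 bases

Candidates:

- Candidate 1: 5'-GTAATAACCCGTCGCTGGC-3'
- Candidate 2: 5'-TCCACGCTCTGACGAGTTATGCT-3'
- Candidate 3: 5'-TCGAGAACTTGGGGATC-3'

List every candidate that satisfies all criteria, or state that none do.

Candidate 1 (19 nt, A=4 T=4 G=5 C=6): 3' end GGC has 3 G/C ✓; GC 11/19 = 57.9% ✓; longest run = 3 ✓ — passes.
Candidate 2 (23 nt, A=4 T=7 G=5 C=7): 3' end GCT has 2 G/C ✓; GC 12/23 = 52.2% ✓; longest run = 2 ✓ — passes.
Candidate 3 (17 nt, A=4 T=4 G=6 C=3): 3' end ATC has 1 G/C ✓; GC 9/17 = 52.9% ✓; longest run = 4 ✓ — passes.

Candidate 1, Candidate 2 and Candidate 3.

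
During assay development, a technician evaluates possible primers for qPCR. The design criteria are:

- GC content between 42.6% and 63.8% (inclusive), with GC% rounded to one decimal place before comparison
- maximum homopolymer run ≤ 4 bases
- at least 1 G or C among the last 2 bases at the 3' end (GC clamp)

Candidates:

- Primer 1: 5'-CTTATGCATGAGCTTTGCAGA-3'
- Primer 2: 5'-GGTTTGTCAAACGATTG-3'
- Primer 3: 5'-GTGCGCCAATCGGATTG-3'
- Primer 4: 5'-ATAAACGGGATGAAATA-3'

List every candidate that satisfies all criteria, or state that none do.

Primer 1 and Primer 3.

Primer 1 (21 nt, A=5 T=7 G=5 C=4): GC 9/21 = 42.9% ✓; longest run = 3 ✓; 3' end GA has 1 G/C ✓ — passes.
Primer 2 (17 nt, A=4 T=6 G=5 C=2): GC 7/17 = 41.2%, outside 42.6–63.8% ✗; longest run = 3 ✓; 3' end TG has 1 G/C ✓ — fails.
Primer 3 (17 nt, A=3 T=4 G=6 C=4): GC 10/17 = 58.8% ✓; longest run = 2 ✓; 3' end TG has 1 G/C ✓ — passes.
Primer 4 (17 nt, A=9 T=3 G=4 C=1): GC 5/17 = 29.4%, outside 42.6–63.8% ✗; longest run = 3 ✓; 3' end TA has 0 G/C, need ≥1 ✗ — fails.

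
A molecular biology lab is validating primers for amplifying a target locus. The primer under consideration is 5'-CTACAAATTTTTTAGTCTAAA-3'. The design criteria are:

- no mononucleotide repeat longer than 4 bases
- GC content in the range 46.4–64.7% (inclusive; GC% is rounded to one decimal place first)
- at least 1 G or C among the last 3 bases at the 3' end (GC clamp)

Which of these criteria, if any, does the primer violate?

Base counts: A=8, T=9, G=1, C=3 (length 21).
homopolymer run: longest run = 6, exceeds 4 ✗
GC content: GC 4/21 = 19.0%, outside 46.4–64.7% ✗
GC clamp: 3' end AAA has 0 G/C, need ≥1 ✗

Fails: homopolymer run, GC content, GC clamp.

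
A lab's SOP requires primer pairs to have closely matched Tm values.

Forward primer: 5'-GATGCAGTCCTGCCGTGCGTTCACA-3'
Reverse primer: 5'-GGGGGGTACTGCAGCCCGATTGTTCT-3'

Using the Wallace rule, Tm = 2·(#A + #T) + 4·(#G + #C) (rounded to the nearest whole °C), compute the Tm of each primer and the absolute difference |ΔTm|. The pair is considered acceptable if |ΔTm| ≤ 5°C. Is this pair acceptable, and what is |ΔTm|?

Forward: A=4 T=6 G=7 C=8 → Tm = 2·10 + 4·15 = 80°C.
Reverse: A=3 T=7 G=10 C=6 → Tm = 2·10 + 4·16 = 84°C.
|ΔTm| = |80 − 84| = 4°C, ≤ 5°C.

|ΔTm| = 4°C; the pair is acceptable.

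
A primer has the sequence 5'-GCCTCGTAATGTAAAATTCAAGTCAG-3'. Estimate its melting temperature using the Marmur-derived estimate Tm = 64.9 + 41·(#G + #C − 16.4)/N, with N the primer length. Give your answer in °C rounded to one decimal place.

54.8°C

Base counts: A=9, T=7, G=5, C=5; G+C = 10, N = 26.
Tm = 64.9 + 41·(10 − 16.4)/26 = 64.9 + -262.40/26 = 54.8°C.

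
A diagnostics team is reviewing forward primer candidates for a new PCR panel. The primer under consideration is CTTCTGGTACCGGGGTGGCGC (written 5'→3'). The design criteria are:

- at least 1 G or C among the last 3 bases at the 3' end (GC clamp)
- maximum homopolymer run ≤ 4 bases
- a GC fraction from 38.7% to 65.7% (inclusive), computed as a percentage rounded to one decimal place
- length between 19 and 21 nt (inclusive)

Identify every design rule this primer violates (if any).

Base counts: A=1, T=5, G=9, C=6 (length 21).
GC clamp: 3' end CGC has 3 G/C ✓
homopolymer run: longest run = 4 ✓
GC content: GC 15/21 = 71.4%, outside 38.7–65.7% ✗
length: length 21 ✓

Fails: GC content.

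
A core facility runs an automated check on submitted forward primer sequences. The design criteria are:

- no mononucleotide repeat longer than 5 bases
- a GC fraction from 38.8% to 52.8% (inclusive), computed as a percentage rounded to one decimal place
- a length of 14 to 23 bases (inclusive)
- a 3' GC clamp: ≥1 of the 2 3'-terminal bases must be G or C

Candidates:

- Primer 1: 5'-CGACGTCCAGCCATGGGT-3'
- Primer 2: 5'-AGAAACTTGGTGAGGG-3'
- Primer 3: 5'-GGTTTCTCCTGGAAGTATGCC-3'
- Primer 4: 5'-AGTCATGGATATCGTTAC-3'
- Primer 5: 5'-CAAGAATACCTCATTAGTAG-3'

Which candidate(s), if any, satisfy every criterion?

Primer 1 (18 nt, A=3 T=3 G=6 C=6): longest run = 3 ✓; GC 12/18 = 66.7%, outside 38.8–52.8% ✗; length 18 ✓; 3' end GT has 1 G/C ✓ — fails.
Primer 2 (16 nt, A=5 T=3 G=7 C=1): longest run = 3 ✓; GC 8/16 = 50.0% ✓; length 16 ✓; 3' end GG has 2 G/C ✓ — passes.
Primer 3 (21 nt, A=3 T=7 G=6 C=5): longest run = 3 ✓; GC 11/21 = 52.4% ✓; length 21 ✓; 3' end CC has 2 G/C ✓ — passes.
Primer 4 (18 nt, A=5 T=6 G=4 C=3): longest run = 2 ✓; GC 7/18 = 38.9% ✓; length 18 ✓; 3' end AC has 1 G/C ✓ — passes.
Primer 5 (20 nt, A=8 T=5 G=3 C=4): longest run = 2 ✓; GC 7/20 = 35.0%, outside 38.8–52.8% ✗; length 20 ✓; 3' end AG has 1 G/C ✓ — fails.

Primer 2, Primer 3 and Primer 4.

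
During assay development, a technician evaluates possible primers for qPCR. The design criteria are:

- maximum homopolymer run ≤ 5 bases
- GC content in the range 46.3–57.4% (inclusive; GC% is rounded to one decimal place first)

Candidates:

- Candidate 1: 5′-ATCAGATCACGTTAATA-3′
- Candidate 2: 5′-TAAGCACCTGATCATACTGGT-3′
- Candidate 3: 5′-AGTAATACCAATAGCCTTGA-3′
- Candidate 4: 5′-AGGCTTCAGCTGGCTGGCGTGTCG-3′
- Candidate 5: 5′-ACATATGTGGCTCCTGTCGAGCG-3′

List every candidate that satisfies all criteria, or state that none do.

Candidate 5 only.

Candidate 1 (17 nt, A=7 T=5 G=2 C=3): longest run = 2 ✓; GC 5/17 = 29.4%, outside 46.3–57.4% ✗ — fails.
Candidate 2 (21 nt, A=6 T=6 G=4 C=5): longest run = 2 ✓; GC 9/21 = 42.9%, outside 46.3–57.4% ✗ — fails.
Candidate 3 (20 nt, A=8 T=5 G=3 C=4): longest run = 2 ✓; GC 7/20 = 35.0%, outside 46.3–57.4% ✗ — fails.
Candidate 4 (24 nt, A=2 T=6 G=10 C=6): longest run = 2 ✓; GC 16/24 = 66.7%, outside 46.3–57.4% ✗ — fails.
Candidate 5 (23 nt, A=4 T=6 G=7 C=6): longest run = 2 ✓; GC 13/23 = 56.5% ✓ — passes.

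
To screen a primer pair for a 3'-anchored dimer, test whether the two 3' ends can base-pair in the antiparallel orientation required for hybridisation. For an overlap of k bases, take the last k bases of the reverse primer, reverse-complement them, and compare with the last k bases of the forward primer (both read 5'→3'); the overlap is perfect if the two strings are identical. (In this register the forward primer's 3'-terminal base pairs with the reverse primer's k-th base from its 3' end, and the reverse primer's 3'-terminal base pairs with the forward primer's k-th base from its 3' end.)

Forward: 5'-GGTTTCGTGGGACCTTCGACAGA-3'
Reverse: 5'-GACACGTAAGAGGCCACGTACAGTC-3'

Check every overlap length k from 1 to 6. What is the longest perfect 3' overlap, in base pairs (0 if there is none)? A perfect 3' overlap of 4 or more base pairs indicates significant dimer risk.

Last 6 bases (5'→3') — forward …GACAGA, reverse …ACAGTC.
Reverse complement of the reverse primer's last 6 bases: GACTGT; its first k bases are the reverse complement of the reverse primer's last k bases, so a perfect k-base overlap needs the forward primer's last k bases to equal them.
Comparing (forward last k vs required): k=1: A vs G ✗; k=2: GA vs GA ✓; k=3: AGA vs GAC ✗; k=4: CAGA vs GACT ✗; k=5: ACAGA vs GACTG ✗; k=6: GACAGA vs GACTGT ✗.
Only k = 2 is perfect, so the longest perfect 3' overlap is 2.

Longest perfect overlap: 2 complementary base pairs; below the dimer-risk threshold (threshold 4).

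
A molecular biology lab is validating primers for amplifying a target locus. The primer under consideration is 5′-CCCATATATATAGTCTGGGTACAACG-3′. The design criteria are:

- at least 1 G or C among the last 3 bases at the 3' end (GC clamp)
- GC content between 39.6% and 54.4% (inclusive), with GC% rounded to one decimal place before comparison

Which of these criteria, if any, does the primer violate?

Meets all criteria.

Base counts: A=8, T=7, G=5, C=6 (length 26).
GC clamp: 3' end ACG has 2 G/C ✓
GC content: GC 11/26 = 42.3% ✓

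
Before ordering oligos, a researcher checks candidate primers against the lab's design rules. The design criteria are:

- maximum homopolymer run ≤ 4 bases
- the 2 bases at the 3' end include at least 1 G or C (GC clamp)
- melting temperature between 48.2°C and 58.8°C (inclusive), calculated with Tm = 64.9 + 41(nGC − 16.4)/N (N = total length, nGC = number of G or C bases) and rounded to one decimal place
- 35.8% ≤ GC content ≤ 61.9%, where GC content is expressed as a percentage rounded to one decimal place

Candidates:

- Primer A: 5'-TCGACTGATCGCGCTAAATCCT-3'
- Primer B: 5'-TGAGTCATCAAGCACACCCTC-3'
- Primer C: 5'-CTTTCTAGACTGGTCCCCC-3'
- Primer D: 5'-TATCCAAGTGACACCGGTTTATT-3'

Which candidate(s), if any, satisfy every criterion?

Primer A (22 nt, A=5 T=6 G=4 C=7): longest run = 3 ✓; 3' end CT has 1 G/C ✓; Tm = 64.9 + 41·(11 − 16.4)/22 = 54.8°C ✓; GC 11/22 = 50.0% ✓ — passes.
Primer B (21 nt, A=6 T=4 G=3 C=8): longest run = 3 ✓; 3' end TC has 1 G/C ✓; Tm = 64.9 + 41·(11 − 16.4)/21 = 54.4°C ✓; GC 11/21 = 52.4% ✓ — passes.
Primer C (19 nt, A=2 T=6 G=3 C=8): longest run = 5, exceeds 4 ✗; 3' end CC has 2 G/C ✓; Tm = 64.9 + 41·(11 − 16.4)/19 = 53.2°C ✓; GC 11/19 = 57.9% ✓ — fails.
Primer D (23 nt, A=6 T=8 G=4 C=5): longest run = 3 ✓; 3' end TT has 0 G/C, need ≥1 ✗; Tm = 64.9 + 41·(9 − 16.4)/23 = 51.7°C ✓; GC 9/23 = 39.1% ✓ — fails.

Primer A and Primer B.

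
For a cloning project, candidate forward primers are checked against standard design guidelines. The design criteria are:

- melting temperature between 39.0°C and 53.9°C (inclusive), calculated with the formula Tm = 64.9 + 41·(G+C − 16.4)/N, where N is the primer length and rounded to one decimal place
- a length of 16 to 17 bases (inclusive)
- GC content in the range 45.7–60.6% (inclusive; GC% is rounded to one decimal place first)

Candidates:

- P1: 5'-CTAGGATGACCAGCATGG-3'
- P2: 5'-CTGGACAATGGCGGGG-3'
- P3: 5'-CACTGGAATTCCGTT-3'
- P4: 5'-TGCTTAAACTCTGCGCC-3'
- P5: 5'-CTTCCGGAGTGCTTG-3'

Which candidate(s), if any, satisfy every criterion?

P1 (18 nt, A=5 T=3 G=6 C=4): Tm = 64.9 + 41·(10 − 16.4)/18 = 50.3°C ✓; length 18, outside 16–17 ✗; GC 10/18 = 55.6% ✓ — fails.
P2 (16 nt, A=3 T=2 G=8 C=3): Tm = 64.9 + 41·(11 − 16.4)/16 = 51.1°C ✓; length 16 ✓; GC 11/16 = 68.8%, outside 45.7–60.6% ✗ — fails.
P3 (15 nt, A=3 T=5 G=3 C=4): Tm = 64.9 + 41·(7 − 16.4)/15 = 39.2°C ✓; length 15, outside 16–17 ✗; GC 7/15 = 46.7% ✓ — fails.
P4 (17 nt, A=3 T=5 G=3 C=6): Tm = 64.9 + 41·(9 − 16.4)/17 = 47.1°C ✓; length 17 ✓; GC 9/17 = 52.9% ✓ — passes.
P5 (15 nt, A=1 T=5 G=5 C=4): Tm = 64.9 + 41·(9 − 16.4)/15 = 44.7°C ✓; length 15, outside 16–17 ✗; GC 9/15 = 60.0% ✓ — fails.

P4 only.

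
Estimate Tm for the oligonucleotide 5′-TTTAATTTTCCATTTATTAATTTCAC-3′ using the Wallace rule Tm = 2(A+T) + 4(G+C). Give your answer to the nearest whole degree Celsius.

Base counts: A=7, T=15, G=0, C=4 (length 26).
Tm = 2·(7+15) + 4·(0+4) = 2·22 + 4·4 = 44 + 16 = 60°C.

60°C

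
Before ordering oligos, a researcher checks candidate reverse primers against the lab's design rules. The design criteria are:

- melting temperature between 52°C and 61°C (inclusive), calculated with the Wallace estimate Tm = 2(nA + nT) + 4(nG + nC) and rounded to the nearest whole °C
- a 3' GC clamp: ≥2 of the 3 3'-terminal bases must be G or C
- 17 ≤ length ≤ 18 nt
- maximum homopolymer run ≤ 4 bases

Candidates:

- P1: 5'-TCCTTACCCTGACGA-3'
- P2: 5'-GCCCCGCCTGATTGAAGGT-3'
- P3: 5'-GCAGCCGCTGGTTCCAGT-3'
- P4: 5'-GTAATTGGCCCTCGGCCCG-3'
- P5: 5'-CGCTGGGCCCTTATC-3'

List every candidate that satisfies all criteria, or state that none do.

P1 (15 nt, A=3 T=4 G=2 C=6): Tm = 2·7 + 4·8 = 46°C, outside 52–61°C ✗; 3' end CGA has 2 G/C ✓; length 15, outside 17–18 ✗; longest run = 3 ✓ — fails.
P2 (19 nt, A=3 T=4 G=6 C=6): Tm = 2·7 + 4·12 = 62°C, outside 52–61°C ✗; 3' end GGT has 2 G/C ✓; length 19, outside 17–18 ✗; longest run = 4 ✓ — fails.
P3 (18 nt, A=2 T=4 G=6 C=6): Tm = 2·6 + 4·12 = 60°C ✓; 3' end AGT has 1 G/C, need ≥2 ✗; length 18 ✓; longest run = 2 ✓ — fails.
P4 (19 nt, A=2 T=4 G=6 C=7): Tm = 2·6 + 4·13 = 64°C, outside 52–61°C ✗; 3' end CCG has 3 G/C ✓; length 19, outside 17–18 ✗; longest run = 3 ✓ — fails.
P5 (15 nt, A=1 T=4 G=4 C=6): Tm = 2·5 + 4·10 = 50°C, outside 52–61°C ✗; 3' end ATC has 1 G/C, need ≥2 ✗; length 15, outside 17–18 ✗; longest run = 3 ✓ — fails.

None of the candidates satisfy all criteria.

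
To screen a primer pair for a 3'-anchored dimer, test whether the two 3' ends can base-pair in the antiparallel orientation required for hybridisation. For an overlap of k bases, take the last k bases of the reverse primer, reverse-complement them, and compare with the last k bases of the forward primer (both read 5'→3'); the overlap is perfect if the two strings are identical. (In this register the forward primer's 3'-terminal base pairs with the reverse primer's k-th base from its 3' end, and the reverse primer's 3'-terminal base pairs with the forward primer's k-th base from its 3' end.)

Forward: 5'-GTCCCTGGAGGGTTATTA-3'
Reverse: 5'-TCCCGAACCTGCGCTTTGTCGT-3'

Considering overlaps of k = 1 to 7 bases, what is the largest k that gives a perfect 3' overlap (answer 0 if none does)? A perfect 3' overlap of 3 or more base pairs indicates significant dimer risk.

Longest perfect overlap: 1 complementary base pair; below the dimer-risk threshold (threshold 3).

Last 7 bases (5'→3') — forward …GTTATTA, reverse …TTGTCGT.
Reverse complement of the reverse primer's last 7 bases: ACGACAA; its first k bases are the reverse complement of the reverse primer's last k bases, so a perfect k-base overlap needs the forward primer's last k bases to equal them.
Comparing (forward last k vs required): k=1: A vs A ✓; k=2: TA vs AC ✗; k=3: TTA vs ACG ✗; k=4: ATTA vs ACGA ✗; k=5: TATTA vs ACGAC ✗; k=6: TTATTA vs ACGACA ✗; k=7: GTTATTA vs ACGACAA ✗.
Only k = 1 is perfect, so the longest perfect 3' overlap is 1.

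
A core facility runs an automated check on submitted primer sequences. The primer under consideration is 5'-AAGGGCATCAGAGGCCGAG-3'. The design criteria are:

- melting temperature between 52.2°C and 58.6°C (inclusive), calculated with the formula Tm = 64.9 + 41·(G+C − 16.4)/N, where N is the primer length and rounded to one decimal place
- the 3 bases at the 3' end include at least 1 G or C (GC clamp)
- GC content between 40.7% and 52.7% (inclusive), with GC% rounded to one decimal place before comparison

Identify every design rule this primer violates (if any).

Fails: GC content.

Base counts: A=6, T=1, G=8, C=4 (length 19).
Tm: Tm = 64.9 + 41·(12 − 16.4)/19 = 55.4°C ✓
GC clamp: 3' end GAG has 2 G/C ✓
GC content: GC 12/19 = 63.2%, outside 40.7–52.7% ✗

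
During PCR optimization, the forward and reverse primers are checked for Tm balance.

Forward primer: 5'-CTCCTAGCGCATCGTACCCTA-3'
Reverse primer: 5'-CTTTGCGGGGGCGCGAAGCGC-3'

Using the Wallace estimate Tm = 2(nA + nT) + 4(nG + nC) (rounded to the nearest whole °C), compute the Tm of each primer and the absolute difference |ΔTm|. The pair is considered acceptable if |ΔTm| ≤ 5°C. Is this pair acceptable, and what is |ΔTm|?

|ΔTm| = 8°C; the pair is not acceptable.

Forward: A=4 T=5 G=3 C=9 → Tm = 2·9 + 4·12 = 66°C.
Reverse: A=2 T=3 G=10 C=6 → Tm = 2·5 + 4·16 = 74°C.
|ΔTm| = |66 − 74| = 8°C, > 5°C.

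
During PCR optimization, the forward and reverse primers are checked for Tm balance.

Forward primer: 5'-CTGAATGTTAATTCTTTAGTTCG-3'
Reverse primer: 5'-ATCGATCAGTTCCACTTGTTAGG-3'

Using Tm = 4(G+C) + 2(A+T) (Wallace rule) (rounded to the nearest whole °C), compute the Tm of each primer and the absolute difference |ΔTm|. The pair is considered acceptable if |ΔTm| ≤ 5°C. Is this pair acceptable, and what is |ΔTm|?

|ΔTm| = 6°C; the pair is not acceptable.

Forward: A=5 T=11 G=4 C=3 → Tm = 2·16 + 4·7 = 60°C.
Reverse: A=5 T=8 G=5 C=5 → Tm = 2·13 + 4·10 = 66°C.
|ΔTm| = |60 − 66| = 6°C, > 5°C.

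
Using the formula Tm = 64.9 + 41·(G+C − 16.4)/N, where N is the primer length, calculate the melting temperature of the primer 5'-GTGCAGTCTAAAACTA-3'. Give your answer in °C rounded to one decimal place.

38.3°C

Base counts: A=6, T=4, G=3, C=3; G+C = 6, N = 16.
Tm = 64.9 + 41·(6 − 16.4)/16 = 64.9 + -426.40/16 = 38.3°C.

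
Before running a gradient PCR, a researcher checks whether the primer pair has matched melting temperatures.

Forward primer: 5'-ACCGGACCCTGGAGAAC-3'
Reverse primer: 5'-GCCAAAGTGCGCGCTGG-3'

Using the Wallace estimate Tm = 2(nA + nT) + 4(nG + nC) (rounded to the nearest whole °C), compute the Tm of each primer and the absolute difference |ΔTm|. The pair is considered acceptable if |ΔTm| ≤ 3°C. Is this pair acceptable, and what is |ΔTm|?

|ΔTm| = 2°C; the pair is acceptable.

Forward: A=5 T=1 G=5 C=6 → Tm = 2·6 + 4·11 = 56°C.
Reverse: A=3 T=2 G=7 C=5 → Tm = 2·5 + 4·12 = 58°C.
|ΔTm| = |56 − 58| = 2°C, ≤ 3°C.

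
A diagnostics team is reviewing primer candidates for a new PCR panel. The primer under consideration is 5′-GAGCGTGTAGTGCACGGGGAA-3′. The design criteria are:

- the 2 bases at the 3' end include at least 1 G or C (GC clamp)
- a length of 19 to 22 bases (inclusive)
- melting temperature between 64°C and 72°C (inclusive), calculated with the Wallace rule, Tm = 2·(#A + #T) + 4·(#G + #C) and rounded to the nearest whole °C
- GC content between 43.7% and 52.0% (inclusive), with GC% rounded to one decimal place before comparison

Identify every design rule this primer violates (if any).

Base counts: A=5, T=3, G=10, C=3 (length 21).
GC clamp: 3' end AA has 0 G/C, need ≥1 ✗
length: length 21 ✓
Tm: Tm = 2·8 + 4·13 = 68°C ✓
GC content: GC 13/21 = 61.9%, outside 43.7–52.0% ✗

Fails: GC clamp, GC content.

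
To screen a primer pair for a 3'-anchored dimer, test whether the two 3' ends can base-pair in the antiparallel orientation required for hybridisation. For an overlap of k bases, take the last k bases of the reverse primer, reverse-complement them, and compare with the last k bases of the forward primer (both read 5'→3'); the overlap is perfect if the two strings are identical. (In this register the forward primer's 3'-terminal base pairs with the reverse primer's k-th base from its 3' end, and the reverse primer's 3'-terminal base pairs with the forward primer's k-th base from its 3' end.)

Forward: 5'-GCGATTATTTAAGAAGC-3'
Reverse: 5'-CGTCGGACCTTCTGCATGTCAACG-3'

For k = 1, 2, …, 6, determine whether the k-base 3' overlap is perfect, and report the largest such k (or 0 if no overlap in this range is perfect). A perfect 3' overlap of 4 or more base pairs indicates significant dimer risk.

Last 6 bases (5'→3') — forward …AGAAGC, reverse …TCAACG.
Reverse complement of the reverse primer's last 6 bases: CGTTGA; its first k bases are the reverse complement of the reverse primer's last k bases, so a perfect k-base overlap needs the forward primer's last k bases to equal them.
Comparing (forward last k vs required): k=1: C vs C ✓; k=2: GC vs CG ✗; k=3: AGC vs CGT ✗; k=4: AAGC vs CGTT ✗; k=5: GAAGC vs CGTTG ✗; k=6: AGAAGC vs CGTTGA ✗.
Only k = 1 is perfect, so the longest perfect 3' overlap is 1.

Longest perfect overlap: 1 complementary base pair; below the dimer-risk threshold (threshold 4).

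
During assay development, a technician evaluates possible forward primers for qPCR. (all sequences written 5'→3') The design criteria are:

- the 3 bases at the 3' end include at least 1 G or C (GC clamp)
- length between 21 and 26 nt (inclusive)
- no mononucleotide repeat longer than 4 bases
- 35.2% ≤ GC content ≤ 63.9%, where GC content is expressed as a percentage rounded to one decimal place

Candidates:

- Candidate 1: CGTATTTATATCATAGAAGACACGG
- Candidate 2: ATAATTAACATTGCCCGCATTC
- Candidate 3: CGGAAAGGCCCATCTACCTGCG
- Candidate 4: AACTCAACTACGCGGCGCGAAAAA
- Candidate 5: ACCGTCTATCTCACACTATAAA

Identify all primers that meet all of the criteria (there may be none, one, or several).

Candidate 1 (25 nt, A=9 T=7 G=5 C=4): 3' end CGG has 3 G/C ✓; length 25 ✓; longest run = 3 ✓; GC 9/25 = 36.0% ✓ — passes.
Candidate 2 (22 nt, A=7 T=7 G=2 C=6): 3' end TTC has 1 G/C ✓; length 22 ✓; longest run = 3 ✓; GC 8/22 = 36.4% ✓ — passes.
Candidate 3 (22 nt, A=5 T=3 G=6 C=8): 3' end GCG has 3 G/C ✓; length 22 ✓; longest run = 3 ✓; GC 14/22 = 63.6% ✓ — passes.
Candidate 4 (24 nt, A=10 T=2 G=5 C=7): 3' end AAA has 0 G/C, need ≥1 ✗; length 24 ✓; longest run = 5, exceeds 4 ✗; GC 12/24 = 50.0% ✓ — fails.
Candidate 5 (22 nt, A=8 T=6 G=1 C=7): 3' end AAA has 0 G/C, need ≥1 ✗; length 22 ✓; longest run = 3 ✓; GC 8/22 = 36.4% ✓ — fails.

Candidate 1, Candidate 2 and Candidate 3.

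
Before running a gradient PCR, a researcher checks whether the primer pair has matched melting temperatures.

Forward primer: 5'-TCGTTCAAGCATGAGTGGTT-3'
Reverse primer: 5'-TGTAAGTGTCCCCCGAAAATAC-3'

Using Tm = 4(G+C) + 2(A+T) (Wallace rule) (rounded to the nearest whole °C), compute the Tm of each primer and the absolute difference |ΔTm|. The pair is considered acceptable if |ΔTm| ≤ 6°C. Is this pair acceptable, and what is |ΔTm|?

|ΔTm| = 6°C; the pair is acceptable.

Forward: A=4 T=7 G=6 C=3 → Tm = 2·11 + 4·9 = 58°C.
Reverse: A=7 T=5 G=4 C=6 → Tm = 2·12 + 4·10 = 64°C.
|ΔTm| = |58 − 64| = 6°C, ≤ 6°C.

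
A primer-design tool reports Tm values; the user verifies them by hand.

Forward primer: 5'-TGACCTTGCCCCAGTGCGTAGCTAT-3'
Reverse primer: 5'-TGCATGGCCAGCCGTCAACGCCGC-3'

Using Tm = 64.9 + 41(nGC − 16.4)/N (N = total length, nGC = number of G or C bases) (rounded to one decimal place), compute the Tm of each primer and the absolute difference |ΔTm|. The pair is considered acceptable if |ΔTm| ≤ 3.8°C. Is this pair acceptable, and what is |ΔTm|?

Forward: G+C = 14, N = 25 → Tm = 64.9 + 41·(14 − 16.4)/25 = 61.0°C.
Reverse: G+C = 17, N = 24 → Tm = 64.9 + 41·(17 − 16.4)/24 = 65.9°C.
|ΔTm| = |61.0 − 65.9| = 4.9°C, > 3.8°C.

|ΔTm| = 4.9°C; the pair is not acceptable.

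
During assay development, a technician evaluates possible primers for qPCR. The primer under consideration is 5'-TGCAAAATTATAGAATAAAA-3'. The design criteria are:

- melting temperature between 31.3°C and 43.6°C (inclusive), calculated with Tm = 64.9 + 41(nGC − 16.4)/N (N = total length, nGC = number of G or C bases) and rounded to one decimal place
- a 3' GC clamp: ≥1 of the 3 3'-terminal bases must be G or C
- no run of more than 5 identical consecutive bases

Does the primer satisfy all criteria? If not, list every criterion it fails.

Base counts: A=12, T=5, G=2, C=1 (length 20).
Tm: Tm = 64.9 + 41·(3 − 16.4)/20 = 37.4°C ✓
GC clamp: 3' end AAA has 0 G/C, need ≥1 ✗
homopolymer run: longest run = 4 ✓

Fails: GC clamp.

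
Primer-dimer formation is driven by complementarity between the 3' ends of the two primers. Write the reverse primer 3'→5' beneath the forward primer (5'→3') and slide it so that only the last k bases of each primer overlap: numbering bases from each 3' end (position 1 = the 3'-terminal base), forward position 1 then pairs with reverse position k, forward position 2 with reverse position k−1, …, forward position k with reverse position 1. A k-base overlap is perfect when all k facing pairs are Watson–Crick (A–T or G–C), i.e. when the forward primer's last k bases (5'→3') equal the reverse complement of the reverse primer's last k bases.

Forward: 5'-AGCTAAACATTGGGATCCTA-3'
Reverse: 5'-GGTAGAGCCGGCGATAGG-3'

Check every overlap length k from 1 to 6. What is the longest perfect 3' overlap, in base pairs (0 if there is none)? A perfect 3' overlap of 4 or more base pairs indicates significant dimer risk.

Longest perfect overlap: 4 complementary base pairs; significant dimer risk (threshold 4).

Last 6 bases (5'→3') — forward …ATCCTA, reverse …GATAGG.
Reverse complement of the reverse primer's last 6 bases: CCTATC; its first k bases are the reverse complement of the reverse primer's last k bases, so a perfect k-base overlap needs the forward primer's last k bases to equal them.
Comparing (forward last k vs required): k=1: A vs C ✗; k=2: TA vs CC ✗; k=3: CTA vs CCT ✗; k=4: CCTA vs CCTA ✓; k=5: TCCTA vs CCTAT ✗; k=6: ATCCTA vs CCTATC ✗.
Only k = 4 is perfect, so the longest perfect 3' overlap is 4.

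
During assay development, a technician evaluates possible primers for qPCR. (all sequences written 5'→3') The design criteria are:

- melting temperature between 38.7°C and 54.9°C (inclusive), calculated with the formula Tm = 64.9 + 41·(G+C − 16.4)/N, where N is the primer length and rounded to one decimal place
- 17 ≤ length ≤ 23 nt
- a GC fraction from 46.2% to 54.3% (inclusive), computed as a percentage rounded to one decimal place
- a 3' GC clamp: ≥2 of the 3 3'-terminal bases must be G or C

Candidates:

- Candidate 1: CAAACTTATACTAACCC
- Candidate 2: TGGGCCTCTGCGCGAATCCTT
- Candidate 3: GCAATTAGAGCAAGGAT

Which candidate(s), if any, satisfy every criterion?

Candidate 1 (17 nt, A=7 T=4 G=0 C=6): Tm = 64.9 + 41·(6 − 16.4)/17 = 39.8°C ✓; length 17 ✓; GC 6/17 = 35.3%, outside 46.2–54.3% ✗; 3' end CCC has 3 G/C ✓ — fails.
Candidate 2 (21 nt, A=2 T=6 G=6 C=7): Tm = 64.9 + 41·(13 − 16.4)/21 = 58.3°C, outside 38.7–54.9°C ✗; length 21 ✓; GC 13/21 = 61.9%, outside 46.2–54.3% ✗; 3' end CTT has 1 G/C, need ≥2 ✗ — fails.
Candidate 3 (17 nt, A=7 T=3 G=5 C=2): Tm = 64.9 + 41·(7 − 16.4)/17 = 42.2°C ✓; length 17 ✓; GC 7/17 = 41.2%, outside 46.2–54.3% ✗; 3' end GAT has 1 G/C, need ≥2 ✗ — fails.

None of the candidates satisfy all criteria.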